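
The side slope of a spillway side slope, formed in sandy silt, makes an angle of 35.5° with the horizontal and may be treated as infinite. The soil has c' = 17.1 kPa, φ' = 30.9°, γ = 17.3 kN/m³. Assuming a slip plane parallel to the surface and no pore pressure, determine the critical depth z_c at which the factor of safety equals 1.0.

Setting FS = 1.00 in FS = [c' + γz cos²β tanφ'] / [γz sinβ cosβ] and solving for z:
z = c' / [γ cosβ (FS·sinβ − cosβ·tanφ')]
  = 17.1 / [17.3·cos35.5°·(1.00·sin35.5° − cos35.5°·tan30.9°)]
  = 17.1 / [17.3·0.8141·(1.00·0.5807 − 0.8141·0.5985)]
  = 17.1 / 1.3164 = 12.990 m

z_c = 12.99 m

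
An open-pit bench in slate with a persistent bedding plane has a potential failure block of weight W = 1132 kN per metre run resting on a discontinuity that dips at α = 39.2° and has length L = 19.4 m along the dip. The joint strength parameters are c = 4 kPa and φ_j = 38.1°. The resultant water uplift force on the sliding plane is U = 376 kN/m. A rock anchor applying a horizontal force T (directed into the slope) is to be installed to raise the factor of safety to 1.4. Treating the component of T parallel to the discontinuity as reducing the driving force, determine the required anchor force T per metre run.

T = 336 kN/m

Resolving forces along and normal to the sliding plane, with the horizontal anchor force T adding T·sinα to the effective normal force and T·cosα acting up the plane against the driving force:
FS = [cL + (W cosα − U + T sinα) tanφ_j] / [W sinα − T cosα]
Without the anchor: N' = 501.2 kN/m, driving T_d = 715.5 kN/m, resisting R = 4·19.4 + 501.2·tan38.1° = 470.6 kN/m, FS = 0.66.
Setting FS = 1.4 and solving for T:
1.4·(715.5 − T cos39.2°) = 470.6 + T sin39.2°·tan38.1°
T·(sin39.2°·tan38.1° + 1.4·cos39.2°) = 1.4·715.5 − 470.6
T·(0.6320·0.7841 + 1.4·0.7749) = 1001.6 − 470.6 = 531.0
T·1.5805 = 531.0
T = 336.0 kN/m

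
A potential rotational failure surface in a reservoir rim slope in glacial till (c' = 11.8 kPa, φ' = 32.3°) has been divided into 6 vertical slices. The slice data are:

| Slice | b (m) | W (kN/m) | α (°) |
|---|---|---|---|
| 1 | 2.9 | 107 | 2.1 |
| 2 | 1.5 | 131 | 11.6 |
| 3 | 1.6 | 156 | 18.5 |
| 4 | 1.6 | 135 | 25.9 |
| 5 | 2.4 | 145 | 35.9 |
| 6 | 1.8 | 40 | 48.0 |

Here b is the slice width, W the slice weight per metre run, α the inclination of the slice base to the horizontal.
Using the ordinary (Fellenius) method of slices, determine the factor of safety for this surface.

Ordinary method of slices: FS = Σ[c'·Δl_i + (W_i cosα_i)·tanφ'] / Σ W_i sinα_i, with Δl_i = b_i / cosα_i.
Slice 1: Δl = 2.9/cos2.1° = 2.902 m; N'_1 = 107·cos2.1° = 106.9; c'Δl = 34.24; W sinα = 3.9
Slice 2: Δl = 1.5/cos11.6° = 1.531 m; N'_2 = 131·cos11.6° = 128.3; c'Δl = 18.07; W sinα = 26.3
Slice 3: Δl = 1.6/cos18.5° = 1.687 m; N'_3 = 156·cos18.5° = 147.9; c'Δl = 19.91; W sinα = 49.5
Slice 4: Δl = 1.6/cos25.9° = 1.779 m; N'_4 = 135·cos25.9° = 121.4; c'Δl = 20.99; W sinα = 59.0
Slice 5: Δl = 2.4/cos35.9° = 2.963 m; N'_5 = 145·cos35.9° = 117.5; c'Δl = 34.96; W sinα = 85.0
Slice 6: Δl = 1.8/cos48.0° = 2.690 m; N'_6 = 40·cos48.0° = 26.8; c'Δl = 31.74; W sinα = 29.7
Σc'Δl = 159.9 kN/m; ΣN' = 648.9 kN/m; ΣW sinα = 253.5 kN/m
Resisting = 159.9 + 648.9·tan32.3° = 159.9 + 410.2 = 570.1 kN/m
FS = 570.1 / 253.5 = 2.249

FS = 2.25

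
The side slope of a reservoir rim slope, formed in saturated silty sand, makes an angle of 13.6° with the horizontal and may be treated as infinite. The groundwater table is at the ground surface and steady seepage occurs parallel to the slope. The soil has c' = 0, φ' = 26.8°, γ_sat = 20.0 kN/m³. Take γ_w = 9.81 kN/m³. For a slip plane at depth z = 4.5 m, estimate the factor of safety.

With seepage parallel to the slope and the water table at the surface, the effective normal stress on the slip plane uses the buoyant unit weight γ' = γ_sat − γ_w while the driving shear stress uses γ_sat:
FS = [c' + γ' z cos²β tanφ'] / [γ_sat z sinβ cosβ]
(For c' = 0 this reduces to FS = (γ'/γ_sat)·tanφ'/tanβ.)
γ' = 20.0 − 9.81 = 10.19 kN/m³
Numerator = 0.0 + 10.19·4.5·cos²13.6°·tan26.8° = 0.0 + 10.19·4.5·0.9447·0.5051 = 21.882 kPa
Denominator = 20.0·4.5·sin13.6°·cos13.6° = 20.0·4.5·0.2351·0.9720 = 20.569 kPa
FS = 21.882 / 20.569 = 1.064

FS = 1.06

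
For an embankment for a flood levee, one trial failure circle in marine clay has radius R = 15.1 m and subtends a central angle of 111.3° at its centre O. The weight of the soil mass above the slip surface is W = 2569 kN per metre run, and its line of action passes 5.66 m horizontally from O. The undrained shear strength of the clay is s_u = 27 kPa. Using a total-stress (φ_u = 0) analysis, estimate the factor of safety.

FS = 0.82

Taking moments about the centre O, the resisting moment is provided by the undrained shear strength acting along the arc:
Arc length L_a = R·θ = 15.1·(111.3°·π/180) = 15.1·1.9426 = 29.33 m
M_R = s_u·L_a·R = 27·29.33·15.1 = 11958.9 kN·m/m
M_D = W·d = 2569·5.66 = 14540.5 kN·m/m
FS = M_R / M_D = 11958.9 / 14540.5 = 0.822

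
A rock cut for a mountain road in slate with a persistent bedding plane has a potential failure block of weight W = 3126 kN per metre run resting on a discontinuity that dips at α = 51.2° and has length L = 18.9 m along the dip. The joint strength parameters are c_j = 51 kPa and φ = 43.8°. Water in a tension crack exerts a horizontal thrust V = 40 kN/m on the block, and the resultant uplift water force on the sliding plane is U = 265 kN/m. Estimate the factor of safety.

FS = 1.04

Resolving the block weight along and normal to the plane and applying the Mohr–Coulomb strength on the joint:
N' = W cosα − U − V sinα = 3126·cos51.2° − 265 − 40·sin51.2° = 1662.6 kN/m
Driving force T = W sinα + V cosα = 3126·sin51.2° + 40·cos51.2° = 2461.3 kN/m
Resisting force R = c_j·L + N'·tanφ = 51·18.9 + 1662.6·tan43.8° = 963.9 + 1594.4 = 2558.3 kN/m
FS = R / T = 2558.3 / 2461.3 = 1.039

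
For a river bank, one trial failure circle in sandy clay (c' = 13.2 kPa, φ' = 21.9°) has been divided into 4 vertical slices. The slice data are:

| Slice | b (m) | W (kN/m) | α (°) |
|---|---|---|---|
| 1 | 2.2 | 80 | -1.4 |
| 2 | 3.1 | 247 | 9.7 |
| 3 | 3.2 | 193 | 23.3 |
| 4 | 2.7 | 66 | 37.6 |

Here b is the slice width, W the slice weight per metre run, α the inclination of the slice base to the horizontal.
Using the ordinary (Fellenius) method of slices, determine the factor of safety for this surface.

Ordinary method of slices: FS = Σ[c'·Δl_i + (W_i cosα_i)·tanφ'] / Σ W_i sinα_i, with Δl_i = b_i / cosα_i.
Slice 1: Δl = 2.2/cos(-1.4°) = 2.201 m; N'_1 = 80·cos(-1.4°) = 80.0; c'Δl = 29.05; W sinα = -2.0
Slice 2: Δl = 3.1/cos9.7° = 3.145 m; N'_2 = 247·cos9.7° = 243.5; c'Δl = 41.51; W sinα = 41.6
Slice 3: Δl = 3.2/cos23.3° = 3.484 m; N'_3 = 193·cos23.3° = 177.3; c'Δl = 45.99; W sinα = 76.3
Slice 4: Δl = 2.7/cos37.6° = 3.408 m; N'_4 = 66·cos37.6° = 52.3; c'Δl = 44.98; W sinα = 40.3
Σc'Δl = 161.5 kN/m; ΣN' = 553.0 kN/m; ΣW sinα = 156.3 kN/m
Resisting = 161.5 + 553.0·tan21.9° = 161.5 + 222.3 = 383.8 kN/m
FS = 383.8 / 156.3 = 2.456

FS = 2.46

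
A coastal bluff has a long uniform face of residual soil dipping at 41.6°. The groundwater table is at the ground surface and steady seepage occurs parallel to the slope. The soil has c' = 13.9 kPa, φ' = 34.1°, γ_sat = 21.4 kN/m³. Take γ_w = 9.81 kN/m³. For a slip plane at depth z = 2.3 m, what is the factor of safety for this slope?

With seepage parallel to the slope and the water table at the surface, the effective normal stress on the slip plane uses the buoyant unit weight γ' = γ_sat − γ_w while the driving shear stress uses γ_sat:
FS = [c' + γ' z cos²β tanφ'] / [γ_sat z sinβ cosβ]
γ' = 21.4 − 9.81 = 11.59 kN/m³
Numerator = 13.9 + 11.59·2.3·cos²41.6°·tan34.1° = 13.9 + 11.59·2.3·0.5592·0.6771 = 23.993 kPa
Denominator = 21.4·2.3·sin41.6°·cos41.6° = 21.4·2.3·0.6639·0.7478 = 24.437 kPa
FS = 23.993 / 24.437 = 0.982

FS = 0.98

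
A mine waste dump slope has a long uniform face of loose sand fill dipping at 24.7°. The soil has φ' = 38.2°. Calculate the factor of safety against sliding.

For a dry cohesionless infinite slope the factor of safety is FS = tanφ' / tanβ.
FS = tan38.2° / tan24.7° = 0.7869 / 0.4599 = 1.711

FS = 1.71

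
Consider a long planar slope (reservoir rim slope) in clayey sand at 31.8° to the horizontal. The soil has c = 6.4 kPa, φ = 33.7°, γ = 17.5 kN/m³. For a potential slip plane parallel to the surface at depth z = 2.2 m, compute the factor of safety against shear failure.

FS = 1.45

For an infinite slope with a slip plane parallel to the surface (no pore pressure): FS = [c + γz cos²β tanφ] / [γz sinβ cosβ].
γz = 17.5·2.2 = 38.50 kN/m²
Numerator = 6.4 + 38.50·cos²31.8°·tan33.7° = 6.4 + 38.50·0.7223·0.6669 = 24.946 kPa
Denominator = 38.50·sin31.8°·cos31.8° = 38.50·0.5270·0.8499 = 17.242 kPa
FS = 24.946 / 17.242 = 1.447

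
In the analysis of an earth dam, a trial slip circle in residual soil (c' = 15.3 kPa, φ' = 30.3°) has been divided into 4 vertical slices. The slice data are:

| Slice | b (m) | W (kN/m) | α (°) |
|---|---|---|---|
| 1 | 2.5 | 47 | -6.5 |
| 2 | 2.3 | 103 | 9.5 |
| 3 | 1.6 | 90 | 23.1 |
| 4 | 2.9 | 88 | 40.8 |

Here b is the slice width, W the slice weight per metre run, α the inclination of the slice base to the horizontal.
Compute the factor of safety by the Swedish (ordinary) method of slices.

Ordinary method of slices: FS = Σ[c'·Δl_i + (W_i cosα_i)·tanφ'] / Σ W_i sinα_i, with Δl_i = b_i / cosα_i.
Slice 1: Δl = 2.5/cos(-6.5°) = 2.516 m; N'_1 = 47·cos(-6.5°) = 46.7; c'Δl = 38.50; W sinα = -5.3
Slice 2: Δl = 2.3/cos9.5° = 2.332 m; N'_2 = 103·cos9.5° = 101.6; c'Δl = 35.68; W sinα = 17.0
Slice 3: Δl = 1.6/cos23.1° = 1.739 m; N'_3 = 90·cos23.1° = 82.8; c'Δl = 26.61; W sinα = 35.3
Slice 4: Δl = 2.9/cos40.8° = 3.831 m; N'_4 = 88·cos40.8° = 66.6; c'Δl = 58.61; W sinα = 57.5
Σc'Δl = 159.4 kN/m; ΣN' = 297.7 kN/m; ΣW sinα = 104.5 kN/m
Resisting = 159.4 + 297.7·tan30.3° = 159.4 + 174.0 = 333.4 kN/m
FS = 333.4 / 104.5 = 3.190

FS = 3.19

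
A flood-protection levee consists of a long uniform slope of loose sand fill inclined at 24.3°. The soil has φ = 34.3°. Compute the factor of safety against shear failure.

FS = 1.51

For a dry cohesionless infinite slope the factor of safety is FS = tanφ / tanβ.
FS = tan34.3° / tan24.3° = 0.6822 / 0.4515 = 1.511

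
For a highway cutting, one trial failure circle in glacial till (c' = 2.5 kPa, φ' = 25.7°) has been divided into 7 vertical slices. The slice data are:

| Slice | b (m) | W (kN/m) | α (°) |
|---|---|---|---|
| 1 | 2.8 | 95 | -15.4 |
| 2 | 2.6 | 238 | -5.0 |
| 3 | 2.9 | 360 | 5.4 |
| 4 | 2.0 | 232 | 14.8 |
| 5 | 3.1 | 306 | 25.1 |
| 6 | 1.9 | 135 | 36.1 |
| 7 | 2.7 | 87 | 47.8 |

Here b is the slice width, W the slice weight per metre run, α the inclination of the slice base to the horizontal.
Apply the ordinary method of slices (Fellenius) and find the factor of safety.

Ordinary method of slices: FS = Σ[c'·Δl_i + (W_i cosα_i)·tanφ'] / Σ W_i sinα_i, with Δl_i = b_i / cosα_i.
Slice 1: Δl = 2.8/cos(-15.4°) = 2.904 m; N'_1 = 95·cos(-15.4°) = 91.6; c'Δl = 7.26; W sinα = -25.2
Slice 2: Δl = 2.6/cos(-5.0°) = 2.610 m; N'_2 = 238·cos(-5.0°) = 237.1; c'Δl = 6.52; W sinα = -20.7
Slice 3: Δl = 2.9/cos5.4° = 2.913 m; N'_3 = 360·cos5.4° = 358.4; c'Δl = 7.28; W sinα = 33.9
Slice 4: Δl = 2.0/cos14.8° = 2.069 m; N'_4 = 232·cos14.8° = 224.3; c'Δl = 5.17; W sinα = 59.3
Slice 5: Δl = 3.1/cos25.1° = 3.423 m; N'_5 = 306·cos25.1° = 277.1; c'Δl = 8.56; W sinα = 129.8
Slice 6: Δl = 1.9/cos36.1° = 2.352 m; N'_6 = 135·cos36.1° = 109.1; c'Δl = 5.88; W sinα = 79.5
Slice 7: Δl = 2.7/cos47.8° = 4.020 m; N'_7 = 87·cos47.8° = 58.4; c'Δl = 10.05; W sinα = 64.4
Σc'Δl = 50.7 kN/m; ΣN' = 1356.0 kN/m; ΣW sinα = 321.0 kN/m
Resisting = 50.7 + 1356.0·tan25.7° = 50.7 + 652.6 = 703.3 kN/m
FS = 703.3 / 321.0 = 2.191

FS = 2.19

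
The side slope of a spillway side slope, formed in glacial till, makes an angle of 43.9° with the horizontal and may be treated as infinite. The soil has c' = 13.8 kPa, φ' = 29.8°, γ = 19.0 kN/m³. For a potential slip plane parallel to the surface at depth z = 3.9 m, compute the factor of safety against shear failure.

FS = 0.97

For an infinite slope with a slip plane parallel to the surface (no pore pressure): FS = [c' + γz cos²β tanφ'] / [γz sinβ cosβ].
γz = 19.0·3.9 = 74.10 kN/m²
Numerator = 13.8 + 74.10·cos²43.9°·tan29.8° = 13.8 + 74.10·0.5192·0.5727 = 35.833 kPa
Denominator = 74.10·sin43.9°·cos43.9° = 74.10·0.6934·0.7206 = 37.023 kPa
FS = 35.833 / 37.023 = 0.968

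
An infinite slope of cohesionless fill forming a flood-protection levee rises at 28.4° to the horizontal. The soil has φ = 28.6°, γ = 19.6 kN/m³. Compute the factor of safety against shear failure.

For a dry cohesionless infinite slope the factor of safety is FS = tanφ / tanβ.
FS = tan28.6° / tan28.4° = 0.5452 / 0.5407 = 1.008

FS = 1.01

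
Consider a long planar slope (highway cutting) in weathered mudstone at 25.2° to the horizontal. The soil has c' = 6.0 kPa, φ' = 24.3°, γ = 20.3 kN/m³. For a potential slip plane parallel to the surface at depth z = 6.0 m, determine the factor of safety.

For an infinite slope with a slip plane parallel to the surface (no pore pressure): FS = [c' + γz cos²β tanφ'] / [γz sinβ cosβ].
γz = 20.3·6.0 = 121.80 kN/m²
Numerator = 6.0 + 121.80·cos²25.2°·tan24.3° = 6.0 + 121.80·0.8187·0.4515 = 51.025 kPa
Denominator = 121.80·sin25.2°·cos25.2° = 121.80·0.4258·0.9048 = 46.924 kPa
FS = 51.025 / 46.924 = 1.087

FS = 1.09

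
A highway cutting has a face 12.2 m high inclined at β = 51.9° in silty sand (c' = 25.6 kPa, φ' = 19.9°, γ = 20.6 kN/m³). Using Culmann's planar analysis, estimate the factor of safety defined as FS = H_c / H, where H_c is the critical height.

FS = 1.98

H_c = (4c'/γ) · sinβ cosφ' / [1 − cos(β − φ')]
    = (4·25.6/20.6) · sin51.9°·cos19.9° / [1 − cos32.0°]
    = 4.971 · 0.7399 / 0.1520 = 24.21 m
FS = H_c / H = 24.21 / 12.2 = 1.984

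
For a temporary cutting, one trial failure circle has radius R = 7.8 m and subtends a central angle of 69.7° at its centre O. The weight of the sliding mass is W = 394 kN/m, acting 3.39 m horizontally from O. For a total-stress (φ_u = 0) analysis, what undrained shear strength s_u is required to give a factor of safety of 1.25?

s_u = 22.6 kPa

FS = s_u·L_a·R / (W·d), so s_u = FS·W·d / (L_a·R).
Arc length L_a = R·θ = 7.8·(69.7°·π/180) = 7.8·1.2165 = 9.49 m
s_u = 1.25·394·3.39 / (9.49·7.8) = 1669.6 / 74.01 = 22.56 kPa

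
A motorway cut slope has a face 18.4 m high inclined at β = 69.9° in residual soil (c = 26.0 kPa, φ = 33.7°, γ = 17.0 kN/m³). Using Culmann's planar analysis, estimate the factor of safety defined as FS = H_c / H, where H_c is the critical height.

H_c = (4c/γ) · sinβ cosφ / [1 − cos(β − φ)]
    = (4·26.0/17.0) · sin69.9°·cos33.7° / [1 − cos36.2°]
    = 6.118 · 0.7813 / 0.1930 = 24.76 m
FS = H_c / H = 24.76 / 18.4 = 1.346

FS = 1.35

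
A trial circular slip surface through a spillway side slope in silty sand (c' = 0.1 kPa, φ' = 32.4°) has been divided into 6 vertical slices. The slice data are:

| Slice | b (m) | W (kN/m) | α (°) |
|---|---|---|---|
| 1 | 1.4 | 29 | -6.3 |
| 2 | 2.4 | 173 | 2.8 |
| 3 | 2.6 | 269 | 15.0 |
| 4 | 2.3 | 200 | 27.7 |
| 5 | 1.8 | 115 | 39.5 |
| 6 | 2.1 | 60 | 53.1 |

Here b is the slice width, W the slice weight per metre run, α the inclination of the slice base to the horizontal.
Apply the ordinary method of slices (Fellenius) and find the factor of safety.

Ordinary method of slices: FS = Σ[c'·Δl_i + (W_i cosα_i)·tanφ'] / Σ W_i sinα_i, with Δl_i = b_i / cosα_i.
Slice 1: Δl = 1.4/cos(-6.3°) = 1.409 m; N'_1 = 29·cos(-6.3°) = 28.8; c'Δl = 0.14; W sinα = -3.2
Slice 2: Δl = 2.4/cos2.8° = 2.403 m; N'_2 = 173·cos2.8° = 172.8; c'Δl = 0.24; W sinα = 8.5
Slice 3: Δl = 2.6/cos15.0° = 2.692 m; N'_3 = 269·cos15.0° = 259.8; c'Δl = 0.27; W sinα = 69.6
Slice 4: Δl = 2.3/cos27.7° = 2.598 m; N'_4 = 200·cos27.7° = 177.1; c'Δl = 0.26; W sinα = 93.0
Slice 5: Δl = 1.8/cos39.5° = 2.333 m; N'_5 = 115·cos39.5° = 88.7; c'Δl = 0.23; W sinα = 73.1
Slice 6: Δl = 2.1/cos53.1° = 3.498 m; N'_6 = 60·cos53.1° = 36.0; c'Δl = 0.35; W sinα = 48.0
Σc'Δl = 1.5 kN/m; ΣN' = 763.3 kN/m; ΣW sinα = 289.0 kN/m
Resisting = 1.5 + 763.3·tan32.4° = 1.5 + 484.4 = 485.9 kN/m
FS = 485.9 / 289.0 = 1.681

FS = 1.68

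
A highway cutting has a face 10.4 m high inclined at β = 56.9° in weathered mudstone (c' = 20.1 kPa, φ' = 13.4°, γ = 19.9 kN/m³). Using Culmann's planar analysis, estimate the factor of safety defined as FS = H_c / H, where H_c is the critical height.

H_c = (4c'/γ) · sinβ cosφ' / [1 − cos(β − φ')]
    = (4·20.1/19.9) · sin56.9°·cos13.4° / [1 − cos43.5°]
    = 4.040 · 0.8149 / 0.2746 = 11.99 m
FS = H_c / H = 11.99 / 10.4 = 1.153

FS = 1.15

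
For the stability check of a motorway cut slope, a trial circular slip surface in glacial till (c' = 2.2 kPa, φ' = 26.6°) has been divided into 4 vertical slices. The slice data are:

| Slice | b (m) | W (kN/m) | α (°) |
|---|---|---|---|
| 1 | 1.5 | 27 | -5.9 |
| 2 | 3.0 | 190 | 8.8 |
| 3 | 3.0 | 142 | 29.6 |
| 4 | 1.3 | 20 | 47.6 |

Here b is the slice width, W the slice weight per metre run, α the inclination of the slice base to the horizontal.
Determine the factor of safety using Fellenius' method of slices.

Ordinary method of slices: FS = Σ[c'·Δl_i + (W_i cosα_i)·tanφ'] / Σ W_i sinα_i, with Δl_i = b_i / cosα_i.
Slice 1: Δl = 1.5/cos(-5.9°) = 1.508 m; N'_1 = 27·cos(-5.9°) = 26.9; c'Δl = 3.32; W sinα = -2.8
Slice 2: Δl = 3.0/cos8.8° = 3.036 m; N'_2 = 190·cos8.8° = 187.8; c'Δl = 6.68; W sinα = 29.1
Slice 3: Δl = 3.0/cos29.6° = 3.450 m; N'_3 = 142·cos29.6° = 123.5; c'Δl = 7.59; W sinα = 70.1
Slice 4: Δl = 1.3/cos47.6° = 1.928 m; N'_4 = 20·cos47.6° = 13.5; c'Δl = 4.24; W sinα = 14.8
Σc'Δl = 21.8 kN/m; ΣN' = 351.6 kN/m; ΣW sinα = 111.2 kN/m
Resisting = 21.8 + 351.6·tan26.6° = 21.8 + 176.1 = 197.9 kN/m
FS = 197.9 / 111.2 = 1.780

FS = 1.78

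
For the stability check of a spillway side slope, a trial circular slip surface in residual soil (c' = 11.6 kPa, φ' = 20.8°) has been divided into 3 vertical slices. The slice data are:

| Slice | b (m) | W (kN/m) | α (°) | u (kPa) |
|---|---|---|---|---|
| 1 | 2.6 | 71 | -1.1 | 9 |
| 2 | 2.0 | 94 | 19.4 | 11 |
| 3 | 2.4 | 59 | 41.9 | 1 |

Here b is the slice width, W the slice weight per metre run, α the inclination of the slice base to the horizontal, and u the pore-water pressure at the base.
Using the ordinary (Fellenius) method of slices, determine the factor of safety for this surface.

FS = 2.17

Ordinary method of slices: FS = Σ[c'·Δl_i + (W_i cosα_i − u_i·Δl_i)·tanφ'] / Σ W_i sinα_i, with Δl_i = b_i / cosα_i.
Slice 1: Δl = 2.6/cos(-1.1°) = 2.600 m; N'_1 = 71·cos(-1.1°) − 9·2.600 = 47.6; c'Δl = 30.17; W sinα = -1.4
Slice 2: Δl = 2.0/cos19.4° = 2.120 m; N'_2 = 94·cos19.4° − 11·2.120 = 65.3; c'Δl = 24.60; W sinα = 31.2
Slice 3: Δl = 2.4/cos41.9° = 3.224 m; N'_3 = 59·cos41.9° − 1·3.224 = 40.7; c'Δl = 37.40; W sinα = 39.4
Σc'Δl = 92.2 kN/m; ΣN' = 153.6 kN/m; ΣW sinα = 69.3 kN/m
Resisting = 92.2 + 153.6·tan20.8° = 92.2 + 58.4 = 150.5 kN/m
FS = 150.5 / 69.3 = 2.173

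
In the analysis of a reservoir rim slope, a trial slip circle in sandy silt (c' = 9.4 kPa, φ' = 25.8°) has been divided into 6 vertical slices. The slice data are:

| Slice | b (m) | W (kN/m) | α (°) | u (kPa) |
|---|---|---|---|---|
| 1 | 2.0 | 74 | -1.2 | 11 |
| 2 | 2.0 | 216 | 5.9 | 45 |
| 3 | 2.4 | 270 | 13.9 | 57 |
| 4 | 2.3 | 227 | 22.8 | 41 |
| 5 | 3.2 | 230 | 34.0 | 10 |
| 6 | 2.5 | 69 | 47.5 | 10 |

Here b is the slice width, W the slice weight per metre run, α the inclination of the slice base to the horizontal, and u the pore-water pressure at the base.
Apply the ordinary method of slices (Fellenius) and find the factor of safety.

FS = 1.22

Ordinary method of slices: FS = Σ[c'·Δl_i + (W_i cosα_i − u_i·Δl_i)·tanφ'] / Σ W_i sinα_i, with Δl_i = b_i / cosα_i.
Slice 1: Δl = 2.0/cos(-1.2°) = 2.000 m; N'_1 = 74·cos(-1.2°) − 11·2.000 = 52.0; c'Δl = 18.80; W sinα = -1.5
Slice 2: Δl = 2.0/cos5.9° = 2.011 m; N'_2 = 216·cos5.9° − 45·2.011 = 124.4; c'Δl = 18.90; W sinα = 22.2
Slice 3: Δl = 2.4/cos13.9° = 2.472 m; N'_3 = 270·cos13.9° − 57·2.472 = 121.2; c'Δl = 23.24; W sinα = 64.9
Slice 4: Δl = 2.3/cos22.8° = 2.495 m; N'_4 = 227·cos22.8° − 41·2.495 = 107.0; c'Δl = 23.45; W sinα = 88.0
Slice 5: Δl = 3.2/cos34.0° = 3.860 m; N'_5 = 230·cos34.0° − 10·3.860 = 152.1; c'Δl = 36.28; W sinα = 128.6
Slice 6: Δl = 2.5/cos47.5° = 3.700 m; N'_6 = 69·cos47.5° − 10·3.700 = 9.6; c'Δl = 34.78; W sinα = 50.9
Σc'Δl = 155.5 kN/m; ΣN' = 566.2 kN/m; ΣW sinα = 353.0 kN/m
Resisting = 155.5 + 566.2·tan25.8° = 155.5 + 273.7 = 429.2 kN/m
FS = 429.2 / 353.0 = 1.216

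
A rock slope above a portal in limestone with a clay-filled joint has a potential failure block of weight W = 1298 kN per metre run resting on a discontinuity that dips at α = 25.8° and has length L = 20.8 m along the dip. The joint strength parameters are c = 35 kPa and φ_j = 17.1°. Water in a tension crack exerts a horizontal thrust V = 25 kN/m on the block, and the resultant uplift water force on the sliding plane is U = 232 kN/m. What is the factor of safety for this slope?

FS = 1.72

Resolving the block weight along and normal to the plane and applying the Mohr–Coulomb strength on the joint:
N' = W cosα − U − V sinα = 1298·cos25.8° − 232 − 25·sin25.8° = 925.7 kN/m
Driving force T = W sinα + V cosα = 1298·sin25.8° + 25·cos25.8° = 587.4 kN/m
Resisting force R = c·L + N'·tanφ_j = 35·20.8 + 925.7·tan17.1° = 728.0 + 284.8 = 1012.8 kN/m
FS = R / T = 1012.8 / 587.4 = 1.724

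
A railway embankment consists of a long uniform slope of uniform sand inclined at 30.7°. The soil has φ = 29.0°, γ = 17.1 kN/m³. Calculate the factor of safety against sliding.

FS = 0.93

For a dry cohesionless infinite slope the factor of safety is FS = tanφ / tanβ.
FS = tan29.0° / tan30.7° = 0.5543 / 0.5938 = 0.934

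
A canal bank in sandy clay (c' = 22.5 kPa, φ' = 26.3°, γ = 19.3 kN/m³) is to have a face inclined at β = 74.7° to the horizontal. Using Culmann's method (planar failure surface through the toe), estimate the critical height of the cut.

Culmann's analysis gives the critical failure plane at α_cr = (β + φ')/2 = (74.7 + 26.3)/2 = 50.5°, and the critical height
H_c = (4c'/γ) · sinβ cosφ' / [1 − cos(β − φ')]
    = (4·22.5/19.3) · sin74.7°·cos26.3° / [1 − cos(48.4°)]
    = 4.663 · 0.9646·0.8965 / [1 − 0.6639]
    = 4.663 · 0.8647 / 0.3361
    = 12.00 m

H_c = 12.00 m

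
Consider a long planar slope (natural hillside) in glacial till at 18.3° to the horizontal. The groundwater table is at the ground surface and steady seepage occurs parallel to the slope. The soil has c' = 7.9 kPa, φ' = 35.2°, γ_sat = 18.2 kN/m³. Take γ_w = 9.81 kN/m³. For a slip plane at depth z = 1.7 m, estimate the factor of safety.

With seepage parallel to the slope and the water table at the surface, the effective normal stress on the slip plane uses the buoyant unit weight γ' = γ_sat − γ_w while the driving shear stress uses γ_sat:
FS = [c' + γ' z cos²β tanφ'] / [γ_sat z sinβ cosβ]
γ' = 18.2 − 9.81 = 8.39 kN/m³
Numerator = 7.9 + 8.39·1.7·cos²18.3°·tan35.2° = 7.9 + 8.39·1.7·0.9014·0.7054 = 16.969 kPa
Denominator = 18.2·1.7·sin18.3°·cos18.3° = 18.2·1.7·0.3140·0.9494 = 9.224 kPa
FS = 16.969 / 9.224 = 1.840

FS = 1.84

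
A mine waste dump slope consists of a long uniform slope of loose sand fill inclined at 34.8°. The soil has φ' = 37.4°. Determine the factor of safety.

FS = 1.10

For a dry cohesionless infinite slope the factor of safety is FS = tanφ' / tanβ.
FS = tan37.4° / tan34.8° = 0.7646 / 0.6950 = 1.100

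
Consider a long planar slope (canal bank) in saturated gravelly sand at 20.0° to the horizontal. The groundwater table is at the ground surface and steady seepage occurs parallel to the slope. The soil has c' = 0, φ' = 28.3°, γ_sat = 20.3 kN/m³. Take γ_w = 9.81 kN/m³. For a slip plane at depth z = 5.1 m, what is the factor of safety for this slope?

FS = 0.76

With seepage parallel to the slope and the water table at the surface, the effective normal stress on the slip plane uses the buoyant unit weight γ' = γ_sat − γ_w while the driving shear stress uses γ_sat:
FS = [c' + γ' z cos²β tanφ'] / [γ_sat z sinβ cosβ]
(For c' = 0 this reduces to FS = (γ'/γ_sat)·tanφ'/tanβ.)
γ' = 20.3 − 9.81 = 10.49 kN/m³
Numerator = 0.0 + 10.49·5.1·cos²20.0°·tan28.3° = 0.0 + 10.49·5.1·0.8830·0.5384 = 25.437 kPa
Denominator = 20.3·5.1·sin20.0°·cos20.0° = 20.3·5.1·0.3420·0.9397 = 33.274 kPa
FS = 25.437 / 33.274 = 0.764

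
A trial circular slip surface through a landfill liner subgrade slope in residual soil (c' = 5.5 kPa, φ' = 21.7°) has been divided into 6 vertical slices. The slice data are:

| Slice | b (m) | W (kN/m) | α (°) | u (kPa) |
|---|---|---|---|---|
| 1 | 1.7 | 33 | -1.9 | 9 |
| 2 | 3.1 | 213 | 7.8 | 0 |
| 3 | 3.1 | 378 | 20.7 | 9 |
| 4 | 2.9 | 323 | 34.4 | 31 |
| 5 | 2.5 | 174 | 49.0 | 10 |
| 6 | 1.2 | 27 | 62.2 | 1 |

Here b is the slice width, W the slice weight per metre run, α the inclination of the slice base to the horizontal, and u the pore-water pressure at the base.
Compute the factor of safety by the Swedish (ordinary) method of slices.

Ordinary method of slices: FS = Σ[c'·Δl_i + (W_i cosα_i − u_i·Δl_i)·tanφ'] / Σ W_i sinα_i, with Δl_i = b_i / cosα_i.
Slice 1: Δl = 1.7/cos(-1.9°) = 1.701 m; N'_1 = 33·cos(-1.9°) − 9·1.701 = 17.7; c'Δl = 9.36; W sinα = -1.1
Slice 2: Δl = 3.1/cos7.8° = 3.129 m; N'_2 = 213·cos7.8° − 0·3.129 = 211.0; c'Δl = 17.21; W sinα = 28.9
Slice 3: Δl = 3.1/cos20.7° = 3.314 m; N'_3 = 378·cos20.7° − 9·3.314 = 323.8; c'Δl = 18.23; W sinα = 133.6
Slice 4: Δl = 2.9/cos34.4° = 3.515 m; N'_4 = 323·cos34.4° − 31·3.515 = 157.6; c'Δl = 19.33; W sinα = 182.5
Slice 5: Δl = 2.5/cos49.0° = 3.811 m; N'_5 = 174·cos49.0° − 10·3.811 = 76.0; c'Δl = 20.96; W sinα = 131.3
Slice 6: Δl = 1.2/cos62.2° = 2.573 m; N'_6 = 27·cos62.2° − 1·2.573 = 10.0; c'Δl = 14.15; W sinα = 23.9
Σc'Δl = 99.2 kN/m; ΣN' = 796.1 kN/m; ΣW sinα = 499.1 kN/m
Resisting = 99.2 + 796.1·tan21.7° = 99.2 + 316.8 = 416.0 kN/m
FS = 416.0 / 499.1 = 0.834

FS = 0.83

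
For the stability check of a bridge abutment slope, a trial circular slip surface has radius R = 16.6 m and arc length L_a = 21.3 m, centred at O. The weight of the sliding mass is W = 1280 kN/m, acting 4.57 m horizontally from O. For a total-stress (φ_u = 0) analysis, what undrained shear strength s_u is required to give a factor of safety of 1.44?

s_u = 23.8 kPa

FS = s_u·L_a·R / (W·d), so s_u = FS·W·d / (L_a·R).
s_u = 1.44·1280·4.57 / (21.30·16.6) = 8423.4 / 353.58 = 23.82 kPa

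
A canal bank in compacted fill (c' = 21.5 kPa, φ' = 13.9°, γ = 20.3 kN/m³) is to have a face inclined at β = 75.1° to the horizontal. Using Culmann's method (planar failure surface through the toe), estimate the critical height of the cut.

H_c = 7.67 m

Culmann's analysis gives the critical failure plane at α_cr = (β + φ')/2 = (75.1 + 13.9)/2 = 44.5°, and the critical height
H_c = (4c'/γ) · sinβ cosφ' / [1 − cos(β − φ')]
    = (4·21.5/20.3) · sin75.1°·cos13.9° / [1 − cos(61.2°)]
    = 4.236 · 0.9664·0.9707 / [1 − 0.4818]
    = 4.236 · 0.9381 / 0.5182
    = 7.67 m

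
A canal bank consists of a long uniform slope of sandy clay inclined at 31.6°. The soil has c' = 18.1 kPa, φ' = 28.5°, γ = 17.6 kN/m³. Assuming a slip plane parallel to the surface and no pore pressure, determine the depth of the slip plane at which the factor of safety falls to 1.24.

Setting FS = 1.24 in FS = [c' + γz cos²β tanφ'] / [γz sinβ cosβ] and solving for z:
z = c' / [γ cosβ (FS·sinβ − cosβ·tanφ')]
  = 18.1 / [17.6·cos31.6°·(1.24·sin31.6° − cos31.6°·tan28.5°)]
  = 18.1 / [17.6·0.8517·(1.24·0.5240 − 0.8517·0.5430)]
  = 18.1 / 2.8076 = 6.447 m

z = 6.45 m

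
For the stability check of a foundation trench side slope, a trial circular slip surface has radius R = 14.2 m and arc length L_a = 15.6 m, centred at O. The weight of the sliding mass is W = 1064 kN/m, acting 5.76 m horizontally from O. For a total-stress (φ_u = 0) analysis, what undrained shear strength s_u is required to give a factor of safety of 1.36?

FS = s_u·L_a·R / (W·d), so s_u = FS·W·d / (L_a·R).
s_u = 1.36·1064·5.76 / (15.60·14.2) = 8335.0 / 221.52 = 37.63 kPa

s_u = 37.6 kPa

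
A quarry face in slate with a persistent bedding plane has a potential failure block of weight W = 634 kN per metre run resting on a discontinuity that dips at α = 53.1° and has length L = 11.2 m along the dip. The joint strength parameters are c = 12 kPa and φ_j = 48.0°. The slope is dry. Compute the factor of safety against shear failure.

Resolving the block weight along and normal to the plane and applying the Mohr–Coulomb strength on the joint:
N' = W cosα = 634·cos53.1° = 380.7 kN/m
Driving force T = W sinα = 634·sin53.1° = 507.0 kN/m
Resisting force R = c·L + N'·tanφ_j = 12·11.2 + 380.7·tan48.0° = 134.4 + 422.8 = 557.2 kN/m
FS = R / T = 557.2 / 507.0 = 1.099

FS = 1.10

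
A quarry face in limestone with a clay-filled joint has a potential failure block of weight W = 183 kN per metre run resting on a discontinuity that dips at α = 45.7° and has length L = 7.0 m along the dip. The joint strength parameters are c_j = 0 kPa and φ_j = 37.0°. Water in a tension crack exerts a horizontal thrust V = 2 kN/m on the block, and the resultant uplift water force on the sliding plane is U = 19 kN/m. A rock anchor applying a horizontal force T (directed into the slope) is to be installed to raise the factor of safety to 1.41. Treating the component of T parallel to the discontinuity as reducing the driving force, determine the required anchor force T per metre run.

T = 69 kN/m

Resolving forces along and normal to the sliding plane, with the horizontal anchor force T adding T·sinα to the effective normal force and T·cosα acting up the plane against the driving force:
FS = [c_jL + (W cosα − U − V sinα + T sinα) tanφ_j] / [W sinα + V cosα − T cosα]
Without the anchor: N' = 107.4 kN/m, driving T_d = 132.4 kN/m, resisting R = 0·7.0 + 107.4·tan37.0° = 80.9 kN/m, FS = 0.61.
Setting FS = 1.41 and solving for T:
1.41·(132.4 − T cos45.7°) = 80.9 + T sin45.7°·tan37.0°
T·(sin45.7°·tan37.0° + 1.41·cos45.7°) = 1.41·132.4 − 80.9
T·(0.7157·0.7536 + 1.41·0.6984) = 186.6 − 80.9 = 105.7
T·1.5241 = 105.7
T = 69.4 kN/m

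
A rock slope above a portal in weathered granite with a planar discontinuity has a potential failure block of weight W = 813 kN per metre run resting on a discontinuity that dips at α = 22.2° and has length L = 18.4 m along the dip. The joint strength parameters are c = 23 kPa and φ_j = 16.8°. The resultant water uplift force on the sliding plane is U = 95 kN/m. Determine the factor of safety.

FS = 2.02

Resolving the block weight along and normal to the plane and applying the Mohr–Coulomb strength on the joint:
N' = W cosα − U = 813·cos22.2° − 95 = 657.7 kN/m
Driving force T = W sinα = 813·sin22.2° = 307.2 kN/m
Resisting force R = c·L + N'·tanφ_j = 23·18.4 + 657.7·tan16.8° = 423.2 + 198.6 = 621.8 kN/m
FS = R / T = 621.8 / 307.2 = 2.024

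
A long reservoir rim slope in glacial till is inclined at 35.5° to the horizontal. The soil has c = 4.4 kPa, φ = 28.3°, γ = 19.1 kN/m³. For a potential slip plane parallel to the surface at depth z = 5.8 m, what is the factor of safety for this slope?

For an infinite slope with a slip plane parallel to the surface (no pore pressure): FS = [c + γz cos²β tanφ] / [γz sinβ cosβ].
γz = 19.1·5.8 = 110.78 kN/m²
Numerator = 4.4 + 110.78·cos²35.5°·tan28.3° = 4.4 + 110.78·0.6628·0.5384 = 43.934 kPa
Denominator = 110.78·sin35.5°·cos35.5° = 110.78·0.5807·0.8141 = 52.372 kPa
FS = 43.934 / 52.372 = 0.839

FS = 0.84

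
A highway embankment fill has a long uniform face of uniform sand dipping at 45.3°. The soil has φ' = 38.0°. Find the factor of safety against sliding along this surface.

For a dry cohesionless infinite slope the factor of safety is FS = tanφ' / tanβ.
FS = tan38.0° / tan45.3° = 0.7813 / 1.0105 = 0.773

FS = 0.77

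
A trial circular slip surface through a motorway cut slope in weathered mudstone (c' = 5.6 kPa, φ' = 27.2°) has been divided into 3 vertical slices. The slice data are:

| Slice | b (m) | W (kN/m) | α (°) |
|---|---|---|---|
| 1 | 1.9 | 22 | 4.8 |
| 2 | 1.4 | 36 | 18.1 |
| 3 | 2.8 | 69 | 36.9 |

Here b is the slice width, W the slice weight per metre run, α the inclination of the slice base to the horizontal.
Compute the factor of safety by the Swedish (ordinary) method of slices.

FS = 1.76

Ordinary method of slices: FS = Σ[c'·Δl_i + (W_i cosα_i)·tanφ'] / Σ W_i sinα_i, with Δl_i = b_i / cosα_i.
Slice 1: Δl = 1.9/cos4.8° = 1.907 m; N'_1 = 22·cos4.8° = 21.9; c'Δl = 10.68; W sinα = 1.8
Slice 2: Δl = 1.4/cos18.1° = 1.473 m; N'_2 = 36·cos18.1° = 34.2; c'Δl = 8.25; W sinα = 11.2
Slice 3: Δl = 2.8/cos36.9° = 3.501 m; N'_3 = 69·cos36.9° = 55.2; c'Δl = 19.61; W sinα = 41.4
Σc'Δl = 38.5 kN/m; ΣN' = 111.3 kN/m; ΣW sinα = 54.5 kN/m
Resisting = 38.5 + 111.3·tan27.2° = 38.5 + 57.2 = 95.7 kN/m
FS = 95.7 / 54.5 = 1.758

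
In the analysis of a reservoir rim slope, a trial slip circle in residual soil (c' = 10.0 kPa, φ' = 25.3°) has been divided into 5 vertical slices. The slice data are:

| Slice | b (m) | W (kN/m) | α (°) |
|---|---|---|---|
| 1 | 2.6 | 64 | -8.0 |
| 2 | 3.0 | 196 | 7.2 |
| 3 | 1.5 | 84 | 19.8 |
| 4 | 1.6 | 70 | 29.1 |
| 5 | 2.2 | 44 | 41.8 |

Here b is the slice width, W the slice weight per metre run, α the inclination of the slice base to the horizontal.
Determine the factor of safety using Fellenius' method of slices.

Ordinary method of slices: FS = Σ[c'·Δl_i + (W_i cosα_i)·tanφ'] / Σ W_i sinα_i, with Δl_i = b_i / cosα_i.
Slice 1: Δl = 2.6/cos(-8.0°) = 2.626 m; N'_1 = 64·cos(-8.0°) = 63.4; c'Δl = 26.26; W sinα = -8.9
Slice 2: Δl = 3.0/cos7.2° = 3.024 m; N'_2 = 196·cos7.2° = 194.5; c'Δl = 30.24; W sinα = 24.6
Slice 3: Δl = 1.5/cos19.8° = 1.594 m; N'_3 = 84·cos19.8° = 79.0; c'Δl = 15.94; W sinα = 28.5
Slice 4: Δl = 1.6/cos29.1° = 1.831 m; N'_4 = 70·cos29.1° = 61.2; c'Δl = 18.31; W sinα = 34.0
Slice 5: Δl = 2.2/cos41.8° = 2.951 m; N'_5 = 44·cos41.8° = 32.8; c'Δl = 29.51; W sinα = 29.3
Σc'Δl = 120.3 kN/m; ΣN' = 430.8 kN/m; ΣW sinα = 107.5 kN/m
Resisting = 120.3 + 430.8·tan25.3° = 120.3 + 203.7 = 323.9 kN/m
FS = 323.9 / 107.5 = 3.014

FS = 3.01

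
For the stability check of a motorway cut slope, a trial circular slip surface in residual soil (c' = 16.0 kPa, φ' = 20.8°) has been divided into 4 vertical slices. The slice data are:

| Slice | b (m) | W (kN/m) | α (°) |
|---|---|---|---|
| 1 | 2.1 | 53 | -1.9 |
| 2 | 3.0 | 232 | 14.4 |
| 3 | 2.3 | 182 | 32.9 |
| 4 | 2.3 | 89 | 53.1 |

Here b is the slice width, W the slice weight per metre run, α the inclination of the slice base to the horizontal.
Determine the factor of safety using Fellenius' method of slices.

Ordinary method of slices: FS = Σ[c'·Δl_i + (W_i cosα_i)·tanφ'] / Σ W_i sinα_i, with Δl_i = b_i / cosα_i.
Slice 1: Δl = 2.1/cos(-1.9°) = 2.101 m; N'_1 = 53·cos(-1.9°) = 53.0; c'Δl = 33.62; W sinα = -1.8
Slice 2: Δl = 3.0/cos14.4° = 3.097 m; N'_2 = 232·cos14.4° = 224.7; c'Δl = 49.56; W sinα = 57.7
Slice 3: Δl = 2.3/cos32.9° = 2.739 m; N'_3 = 182·cos32.9° = 152.8; c'Δl = 43.83; W sinα = 98.9
Slice 4: Δl = 2.3/cos53.1° = 3.831 m; N'_4 = 89·cos53.1° = 53.4; c'Δl = 61.29; W sinα = 71.2
Σc'Δl = 188.3 kN/m; ΣN' = 483.9 kN/m; ΣW sinα = 226.0 kN/m
Resisting = 188.3 + 483.9·tan20.8° = 188.3 + 183.8 = 372.1 kN/m
FS = 372.1 / 226.0 = 1.647

FS = 1.65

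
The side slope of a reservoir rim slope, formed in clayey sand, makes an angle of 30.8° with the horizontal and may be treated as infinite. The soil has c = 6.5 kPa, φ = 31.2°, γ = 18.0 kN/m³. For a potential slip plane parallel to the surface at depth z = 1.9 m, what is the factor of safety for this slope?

FS = 1.45

For an infinite slope with a slip plane parallel to the surface (no pore pressure): FS = [c + γz cos²β tanφ] / [γz sinβ cosβ].
γz = 18.0·1.9 = 34.20 kN/m²
Numerator = 6.5 + 34.20·cos²30.8°·tan31.2° = 6.5 + 34.20·0.7378·0.6056 = 21.782 kPa
Denominator = 34.20·sin30.8°·cos30.8° = 34.20·0.5120·0.8590 = 15.042 kPa
FS = 21.782 / 15.042 = 1.448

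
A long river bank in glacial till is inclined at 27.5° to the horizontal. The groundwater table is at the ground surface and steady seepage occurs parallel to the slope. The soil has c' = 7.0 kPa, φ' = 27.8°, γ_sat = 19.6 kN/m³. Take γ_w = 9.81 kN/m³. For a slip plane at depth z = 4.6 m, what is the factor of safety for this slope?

With seepage parallel to the slope and the water table at the surface, the effective normal stress on the slip plane uses the buoyant unit weight γ' = γ_sat − γ_w while the driving shear stress uses γ_sat:
FS = [c' + γ' z cos²β tanφ'] / [γ_sat z sinβ cosβ]
γ' = 19.6 − 9.81 = 9.79 kN/m³
Numerator = 7.0 + 9.79·4.6·cos²27.5°·tan27.8° = 7.0 + 9.79·4.6·0.7868·0.5272 = 25.681 kPa
Denominator = 19.6·4.6·sin27.5°·cos27.5° = 19.6·4.6·0.4617·0.8870 = 36.927 kPa
FS = 25.681 / 36.927 = 0.695

FS = 0.70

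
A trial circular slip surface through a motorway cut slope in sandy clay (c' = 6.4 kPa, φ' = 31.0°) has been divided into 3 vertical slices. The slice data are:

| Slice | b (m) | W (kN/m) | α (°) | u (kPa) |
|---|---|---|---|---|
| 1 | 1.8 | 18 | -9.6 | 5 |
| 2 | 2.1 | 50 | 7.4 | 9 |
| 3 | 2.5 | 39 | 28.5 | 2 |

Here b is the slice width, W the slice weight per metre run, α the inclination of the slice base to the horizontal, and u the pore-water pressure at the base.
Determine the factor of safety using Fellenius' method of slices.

Ordinary method of slices: FS = Σ[c'·Δl_i + (W_i cosα_i − u_i·Δl_i)·tanφ'] / Σ W_i sinα_i, with Δl_i = b_i / cosα_i.
Slice 1: Δl = 1.8/cos(-9.6°) = 1.826 m; N'_1 = 18·cos(-9.6°) − 5·1.826 = 8.6; c'Δl = 11.68; W sinα = -3.0
Slice 2: Δl = 2.1/cos7.4° = 2.118 m; N'_2 = 50·cos7.4° − 9·2.118 = 30.5; c'Δl = 13.55; W sinα = 6.4
Slice 3: Δl = 2.5/cos28.5° = 2.845 m; N'_3 = 39·cos28.5° − 2·2.845 = 28.6; c'Δl = 18.21; W sinα = 18.6
Σc'Δl = 43.4 kN/m; ΣN' = 67.7 kN/m; ΣW sinα = 22.0 kN/m
Resisting = 43.4 + 67.7·tan31.0° = 43.4 + 40.7 = 84.1 kN/m
FS = 84.1 / 22.0 = 3.816

FS = 3.82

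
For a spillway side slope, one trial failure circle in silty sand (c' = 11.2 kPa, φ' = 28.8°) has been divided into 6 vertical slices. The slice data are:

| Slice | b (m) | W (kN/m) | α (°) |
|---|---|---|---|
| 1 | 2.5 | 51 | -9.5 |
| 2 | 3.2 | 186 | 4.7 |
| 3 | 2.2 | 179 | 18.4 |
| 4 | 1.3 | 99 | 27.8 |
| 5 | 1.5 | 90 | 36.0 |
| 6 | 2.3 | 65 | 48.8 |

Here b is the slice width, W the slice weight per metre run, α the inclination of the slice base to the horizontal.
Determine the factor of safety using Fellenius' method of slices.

FS = 2.37

Ordinary method of slices: FS = Σ[c'·Δl_i + (W_i cosα_i)·tanφ'] / Σ W_i sinα_i, with Δl_i = b_i / cosα_i.
Slice 1: Δl = 2.5/cos(-9.5°) = 2.535 m; N'_1 = 51·cos(-9.5°) = 50.3; c'Δl = 28.39; W sinα = -8.4
Slice 2: Δl = 3.2/cos4.7° = 3.211 m; N'_2 = 186·cos4.7° = 185.4; c'Δl = 35.96; W sinα = 15.2
Slice 3: Δl = 2.2/cos18.4° = 2.319 m; N'_3 = 179·cos18.4° = 169.8; c'Δl = 25.97; W sinα = 56.5
Slice 4: Δl = 1.3/cos27.8° = 1.470 m; N'_4 = 99·cos27.8° = 87.6; c'Δl = 16.46; W sinα = 46.2
Slice 5: Δl = 1.5/cos36.0° = 1.854 m; N'_5 = 90·cos36.0° = 72.8; c'Δl = 20.77; W sinα = 52.9
Slice 6: Δl = 2.3/cos48.8° = 3.492 m; N'_6 = 65·cos48.8° = 42.8; c'Δl = 39.11; W sinα = 48.9
Σc'Δl = 166.7 kN/m; ΣN' = 608.7 kN/m; ΣW sinα = 211.3 kN/m
Resisting = 166.7 + 608.7·tan28.8° = 166.7 + 334.6 = 501.3 kN/m
FS = 501.3 / 211.3 = 2.372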